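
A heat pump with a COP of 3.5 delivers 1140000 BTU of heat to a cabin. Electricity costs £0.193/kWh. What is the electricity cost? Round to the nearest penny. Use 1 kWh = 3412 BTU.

£18.42

Heat delivered = 1,140,000 BTU / 3412 = 334.1 kWh
Electrical input = 334.1 kWh / 3.5 = 95.46 kWh
Cost = 95.46 × £0.193/kWh = £18.42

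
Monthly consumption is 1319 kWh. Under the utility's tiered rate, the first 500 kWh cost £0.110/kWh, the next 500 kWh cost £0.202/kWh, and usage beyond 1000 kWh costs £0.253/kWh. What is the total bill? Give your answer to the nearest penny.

First 500 kWh × £0.110 = £55.00
Next 500 kWh × £0.202 = £101.00
Remaining 319 kWh × £0.253 = £80.71
Total = £236.71

£236.71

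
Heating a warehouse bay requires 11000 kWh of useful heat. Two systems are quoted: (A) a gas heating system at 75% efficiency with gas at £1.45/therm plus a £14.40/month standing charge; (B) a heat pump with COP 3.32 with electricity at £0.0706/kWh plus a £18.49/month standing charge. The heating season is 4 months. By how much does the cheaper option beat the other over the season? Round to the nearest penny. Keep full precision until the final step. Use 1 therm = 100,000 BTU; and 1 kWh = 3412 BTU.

£475.34

Heat load = 11000 kWh × 3412 = 37,532,000 BTU
Gas: input = 37,532,000 / 0.75 = 50,042,667 BTU = 500.4 therm → 500.4 × £1.45 = £725.62; + 4 × £14.40 standing = £783.22
Heat pump: 37,532,000 BTU / 3412 = 11,000 kWh heat; / 3.32 = 3,313 kWh in → × £0.0706 = £233.92; + 4 × £18.49 standing = £307.88
Difference = |£783.22 − £307.88| = £475.34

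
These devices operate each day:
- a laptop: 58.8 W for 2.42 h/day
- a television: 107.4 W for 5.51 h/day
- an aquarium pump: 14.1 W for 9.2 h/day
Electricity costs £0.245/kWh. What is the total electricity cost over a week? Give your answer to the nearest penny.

laptop: 58.8 W × 2.42 h × 7 d = 996 Wh = 0.9961 kWh
television: 107.4 W × 5.51 h × 7 d = 4,142 Wh = 4.142 kWh
aquarium pump: 14.1 W × 9.2 h × 7 d = 908 Wh = 0.908 kWh
Total energy = 0.9961 + 4.142 + 0.908 = 6.047 kWh
Cost = 6.047 kWh × £0.245 = £1.48

£1.48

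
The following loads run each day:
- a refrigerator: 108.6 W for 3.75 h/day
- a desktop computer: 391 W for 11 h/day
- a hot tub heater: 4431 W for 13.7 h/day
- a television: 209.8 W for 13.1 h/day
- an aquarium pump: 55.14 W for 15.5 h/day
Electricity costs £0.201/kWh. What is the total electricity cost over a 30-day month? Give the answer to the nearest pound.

£416

refrigerator: 108.6 W × 3.75 h × 30 d = 12,218 Wh = 12.22 kWh
desktop computer: 391 W × 11 h × 30 d = 129,030 Wh = 129 kWh
hot tub heater: 4431 W × 13.7 h × 30 d = 1,821,141 Wh = 1,821 kWh
television: 209.8 W × 13.1 h × 30 d = 82,451 Wh = 82.45 kWh
aquarium pump: 55.14 W × 15.5 h × 30 d = 25,640 Wh = 25.64 kWh
Total energy = 12.22 + 129 + 1,821 + 82.45 + 25.64 = 2,070 kWh
Cost = 2,070 kWh × £0.201 = £416.17 ≈ £416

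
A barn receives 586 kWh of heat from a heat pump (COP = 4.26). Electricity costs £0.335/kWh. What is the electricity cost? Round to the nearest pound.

Electrical input = 586 kWh / 4.26 = 137.6 kWh
Cost = 137.6 × £0.335/kWh = £46.08 ≈ £46

£46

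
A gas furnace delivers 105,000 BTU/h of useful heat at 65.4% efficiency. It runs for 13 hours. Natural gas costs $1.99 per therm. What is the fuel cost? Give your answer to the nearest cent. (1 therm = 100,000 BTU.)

Heat delivered = 105,000 BTU/h × 13 h = 1,365,000 BTU
Gas input = 1,365,000 / 0.654 = 2,087,156 BTU
= 2,087,156 / 100,000 = 20.87 therm
Cost = 20.87 × $1.99/therm = $41.53

$41.53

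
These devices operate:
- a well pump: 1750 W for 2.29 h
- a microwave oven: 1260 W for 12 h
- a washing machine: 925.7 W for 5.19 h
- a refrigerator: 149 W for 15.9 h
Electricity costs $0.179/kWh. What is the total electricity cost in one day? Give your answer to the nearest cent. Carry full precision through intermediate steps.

well pump: 1750 W × 2.29 h = 4,008 Wh = 4.008 kWh
microwave oven: 1260 W × 12 h = 15,120 Wh = 15.12 kWh
washing machine: 925.7 W × 5.19 h = 4,804 Wh = 4.804 kWh
refrigerator: 149 W × 15.9 h = 2,369 Wh = 2.369 kWh
Total energy = 4.008 + 15.12 + 4.804 + 2.369 = 26.3 kWh
Cost = 26.3 kWh × $0.179 = $4.71

$4.71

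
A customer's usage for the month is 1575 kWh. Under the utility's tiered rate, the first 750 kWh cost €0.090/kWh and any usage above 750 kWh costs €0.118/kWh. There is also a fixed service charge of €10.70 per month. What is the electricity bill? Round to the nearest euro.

First 750 kWh × €0.090 = €67.50
Remaining 825 kWh × €0.118 = €97.35
Energy charge = €164.85; + service €10.70 = €175.55 ≈ €176

€176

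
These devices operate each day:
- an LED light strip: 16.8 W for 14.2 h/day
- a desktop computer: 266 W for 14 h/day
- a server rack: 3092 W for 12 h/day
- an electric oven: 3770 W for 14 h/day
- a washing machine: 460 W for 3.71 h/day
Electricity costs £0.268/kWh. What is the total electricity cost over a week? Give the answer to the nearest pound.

LED light strip: 16.8 W × 14.2 h × 7 d = 1,670 Wh = 1.67 kWh
desktop computer: 266 W × 14 h × 7 d = 26,068 Wh = 26.07 kWh
server rack: 3092 W × 12 h × 7 d = 259,728 Wh = 259.7 kWh
electric oven: 3770 W × 14 h × 7 d = 369,460 Wh = 369.5 kWh
washing machine: 460 W × 3.71 h × 7 d = 11,946 Wh = 11.95 kWh
Total energy = 1.67 + 26.07 + 259.7 + 369.5 + 11.95 = 668.9 kWh
Cost = 668.9 kWh × £0.268 = £179.26 ≈ £179

£179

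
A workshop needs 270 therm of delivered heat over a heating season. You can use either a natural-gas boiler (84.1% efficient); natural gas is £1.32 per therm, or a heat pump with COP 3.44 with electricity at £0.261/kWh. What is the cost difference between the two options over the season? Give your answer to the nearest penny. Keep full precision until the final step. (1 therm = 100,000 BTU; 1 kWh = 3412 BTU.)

Heat load = 270 therm × 100,000 = 27,000,000 BTU
Gas: input = 27,000,000 / 0.841 = 32,104,637 BTU = 321 therm → 321 × £1.32 = £423.78
Heat pump: 27,000,000 BTU / 3412 = 7,913 kWh heat; / 3.44 = 2,300 kWh in → × £0.261 = £600.39
Difference = |£423.78 − £600.39| = £176.61

£176.61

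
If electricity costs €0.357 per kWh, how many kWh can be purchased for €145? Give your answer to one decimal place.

406.2 kWh

€145 / €0.357 per kWh = 406.2 kWh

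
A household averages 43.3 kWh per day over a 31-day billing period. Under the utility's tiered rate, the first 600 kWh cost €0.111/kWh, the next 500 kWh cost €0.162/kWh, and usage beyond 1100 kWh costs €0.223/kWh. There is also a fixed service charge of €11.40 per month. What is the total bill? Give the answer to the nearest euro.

Usage = 43.3 kWh/day × 31 days = 1342.3 kWh
First 600 kWh × €0.111 = €66.60
Next 500 kWh × €0.162 = €81.00
Remaining 242.3 kWh × €0.223 = €54.03
Energy charge = €201.63; + service €11.40 = €213.03 ≈ €213

€213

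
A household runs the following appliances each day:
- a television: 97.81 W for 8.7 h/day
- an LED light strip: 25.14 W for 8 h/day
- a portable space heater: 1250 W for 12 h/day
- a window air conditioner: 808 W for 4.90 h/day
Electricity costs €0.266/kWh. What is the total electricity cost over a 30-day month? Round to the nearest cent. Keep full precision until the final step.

television: 97.81 W × 8.7 h × 30 d = 25,528 Wh = 25.53 kWh
LED light strip: 25.14 W × 8 h × 30 d = 6,034 Wh = 6.034 kWh
portable space heater: 1250 W × 12 h × 30 d = 450,000 Wh = 450 kWh
window air conditioner: 808 W × 4.90 h × 30 d = 118,776 Wh = 118.8 kWh
Total energy = 25.53 + 6.034 + 450 + 118.8 = 600.3 kWh
Cost = 600.3 kWh × €0.266 = €159.69

€159.69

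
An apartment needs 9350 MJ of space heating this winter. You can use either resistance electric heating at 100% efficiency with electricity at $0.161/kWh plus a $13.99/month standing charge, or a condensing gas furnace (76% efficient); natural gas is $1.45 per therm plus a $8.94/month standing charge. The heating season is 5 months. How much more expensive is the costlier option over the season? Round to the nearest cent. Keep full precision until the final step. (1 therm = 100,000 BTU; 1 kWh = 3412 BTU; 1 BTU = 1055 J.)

Heat load = 9350 MJ = 9,350,000,000 J / 1055 = 8,862,559 BTU
Gas: input = 8,862,559 / 0.76 = 11,661,262 BTU = 116.6 therm → 116.6 × $1.45 = $169.09; + 5 × $8.94 standing = $213.79
Electric: 8,862,559 BTU / 3412 = 2,597 kWh → × $0.161 = $418.19; + 5 × $13.99 standing = $488.14
Difference = |$213.79 − $488.14| = $274.35

$274.35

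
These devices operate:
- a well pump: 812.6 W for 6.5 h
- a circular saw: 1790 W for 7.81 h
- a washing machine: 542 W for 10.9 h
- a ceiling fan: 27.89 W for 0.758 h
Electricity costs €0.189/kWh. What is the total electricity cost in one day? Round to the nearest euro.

€5

well pump: 812.6 W × 6.5 h = 5,282 Wh = 5.282 kWh
circular saw: 1790 W × 7.81 h = 13,980 Wh = 13.98 kWh
washing machine: 542 W × 10.9 h = 5,908 Wh = 5.908 kWh
ceiling fan: 27.89 W × 0.758 h = 21 Wh = 0.02114 kWh
Total energy = 5.282 + 13.98 + 5.908 + 0.02114 = 25.19 kWh
Cost = 25.19 kWh × €0.189 = €4.76 ≈ €5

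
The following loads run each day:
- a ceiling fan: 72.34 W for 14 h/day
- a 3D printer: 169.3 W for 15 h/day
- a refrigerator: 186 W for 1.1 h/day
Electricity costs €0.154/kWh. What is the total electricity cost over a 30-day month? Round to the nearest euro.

ceiling fan: 72.34 W × 14 h × 30 d = 30,383 Wh = 30.38 kWh
3D printer: 169.3 W × 15 h × 30 d = 76,185 Wh = 76.19 kWh
refrigerator: 186 W × 1.1 h × 30 d = 6,138 Wh = 6.138 kWh
Total energy = 30.38 + 76.19 + 6.138 = 112.7 kWh
Cost = 112.7 kWh × €0.154 = €17.36 ≈ €17

€17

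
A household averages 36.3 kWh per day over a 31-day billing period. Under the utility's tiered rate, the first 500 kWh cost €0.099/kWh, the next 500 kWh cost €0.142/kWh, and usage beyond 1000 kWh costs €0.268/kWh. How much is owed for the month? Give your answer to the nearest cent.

€154.08

Usage = 36.3 kWh/day × 31 days = 1125.3 kWh
First 500 kWh × €0.099 = €49.50
Next 500 kWh × €0.142 = €71.00
Remaining 125.3 kWh × €0.268 = €33.58
Total = €154.08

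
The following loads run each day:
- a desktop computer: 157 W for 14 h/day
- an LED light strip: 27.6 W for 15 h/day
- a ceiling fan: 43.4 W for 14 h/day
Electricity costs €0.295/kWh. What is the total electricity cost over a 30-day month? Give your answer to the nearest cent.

€28.49

desktop computer: 157 W × 14 h × 30 d = 65,940 Wh = 65.94 kWh
LED light strip: 27.6 W × 15 h × 30 d = 12,420 Wh = 12.42 kWh
ceiling fan: 43.4 W × 14 h × 30 d = 18,228 Wh = 18.23 kWh
Total energy = 65.94 + 12.42 + 18.23 = 96.59 kWh
Cost = 96.59 kWh × €0.295 = €28.49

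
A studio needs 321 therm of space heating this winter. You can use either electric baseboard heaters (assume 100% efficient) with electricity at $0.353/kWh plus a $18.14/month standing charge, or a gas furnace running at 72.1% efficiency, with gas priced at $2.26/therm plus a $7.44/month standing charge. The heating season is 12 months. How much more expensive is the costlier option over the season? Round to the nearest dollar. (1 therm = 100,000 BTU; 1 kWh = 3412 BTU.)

Heat load = 321 therm × 100,000 = 32,100,000 BTU
Gas: input = 32,100,000 / 0.721 = 44,521,498 BTU = 445.2 therm → 445.2 × $2.26 = $1,006.19; + 12 × $7.44 standing = $1,095.47
Electric: 32,100,000 BTU / 3412 = 9,408 kWh → × $0.353 = $3,321.01; + 12 × $18.14 standing = $3,538.69
Difference = |$1,095.47 − $3,538.69| = $2,443.23 ≈ $2443

$2443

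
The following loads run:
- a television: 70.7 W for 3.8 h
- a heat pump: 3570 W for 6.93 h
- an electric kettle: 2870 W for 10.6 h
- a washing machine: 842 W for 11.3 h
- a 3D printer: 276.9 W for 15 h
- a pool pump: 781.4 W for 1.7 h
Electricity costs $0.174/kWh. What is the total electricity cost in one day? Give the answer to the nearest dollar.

television: 70.7 W × 3.8 h = 269 Wh = 0.2687 kWh
heat pump: 3570 W × 6.93 h = 24,740 Wh = 24.74 kWh
electric kettle: 2870 W × 10.6 h = 30,422 Wh = 30.42 kWh
washing machine: 842 W × 11.3 h = 9,515 Wh = 9.515 kWh
3D printer: 276.9 W × 15 h = 4,154 Wh = 4.154 kWh
pool pump: 781.4 W × 1.7 h = 1,328 Wh = 1.328 kWh
Total energy = 0.2687 + 24.74 + 30.42 + 9.515 + 4.154 + 1.328 = 70.43 kWh
Cost = 70.43 kWh × $0.174 = $12.25 ≈ $12

$12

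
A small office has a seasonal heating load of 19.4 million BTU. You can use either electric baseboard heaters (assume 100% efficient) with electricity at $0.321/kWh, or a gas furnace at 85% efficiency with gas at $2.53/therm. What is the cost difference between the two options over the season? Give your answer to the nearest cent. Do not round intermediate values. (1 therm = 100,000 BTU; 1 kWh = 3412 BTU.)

$1247.71

Heat load = 19.4 × 10⁶ BTU = 19,400,000 BTU
Gas: input = 19,400,000 / 0.85 = 22,823,529 BTU = 228.2 therm → 228.2 × $2.53 = $577.44
Electric: 19,400,000 BTU / 3412 = 5,686 kWh → × $0.321 = $1,825.15
Difference = |$577.44 − $1,825.15| = $1,247.71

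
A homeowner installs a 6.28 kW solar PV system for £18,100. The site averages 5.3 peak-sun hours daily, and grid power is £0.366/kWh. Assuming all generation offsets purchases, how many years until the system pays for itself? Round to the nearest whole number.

4 years

Daily generation = 6.28 kW × 5.3 h = 33.28 kWh
Annual generation = 33.28 × 365 = 12149 kWh
Annual savings = 12149 × £0.366 = £4,446.41
Payback = £18,100 / £4,446.41 = 4.07 years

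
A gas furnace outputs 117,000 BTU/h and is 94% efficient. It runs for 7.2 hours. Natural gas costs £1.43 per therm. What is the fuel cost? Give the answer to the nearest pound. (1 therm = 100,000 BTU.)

Heat delivered = 117,000 BTU/h × 7.2 h = 842,400 BTU
Gas input = 842,400 / 0.94 = 896,170 BTU
= 896,170 / 100,000 = 8.962 therm
Cost = 8.962 × £1.43/therm = £12.82 ≈ £13

£13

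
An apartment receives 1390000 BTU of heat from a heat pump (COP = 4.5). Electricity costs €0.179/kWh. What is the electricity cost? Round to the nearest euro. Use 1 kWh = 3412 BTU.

€16

Heat delivered = 1,390,000 BTU / 3412 = 407.4 kWh
Electrical input = 407.4 kWh / 4.5 = 90.53 kWh
Cost = 90.53 × €0.179/kWh = €16.20 ≈ €16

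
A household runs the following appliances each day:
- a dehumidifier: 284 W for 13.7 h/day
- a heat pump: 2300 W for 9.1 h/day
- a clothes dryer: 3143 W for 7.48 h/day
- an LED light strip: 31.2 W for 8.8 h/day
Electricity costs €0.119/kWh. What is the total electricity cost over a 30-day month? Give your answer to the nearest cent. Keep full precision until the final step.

€173.52

dehumidifier: 284 W × 13.7 h × 30 d = 116,724 Wh = 116.7 kWh
heat pump: 2300 W × 9.1 h × 30 d = 627,900 Wh = 627.9 kWh
clothes dryer: 3143 W × 7.48 h × 30 d = 705,289 Wh = 705.3 kWh
LED light strip: 31.2 W × 8.8 h × 30 d = 8,237 Wh = 8.237 kWh
Total energy = 116.7 + 627.9 + 705.3 + 8.237 = 1,458 kWh
Cost = 1,458 kWh × €0.119 = €173.52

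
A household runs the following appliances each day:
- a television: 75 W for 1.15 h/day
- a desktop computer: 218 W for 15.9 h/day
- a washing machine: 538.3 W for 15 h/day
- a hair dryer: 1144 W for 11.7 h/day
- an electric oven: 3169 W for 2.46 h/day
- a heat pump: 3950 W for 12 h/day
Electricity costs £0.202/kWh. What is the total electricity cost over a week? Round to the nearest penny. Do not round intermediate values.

television: 75 W × 1.15 h × 7 d = 604 Wh = 0.6038 kWh
desktop computer: 218 W × 15.9 h × 7 d = 24,263 Wh = 24.26 kWh
washing machine: 538.3 W × 15 h × 7 d = 56,521 Wh = 56.52 kWh
hair dryer: 1144 W × 11.7 h × 7 d = 93,694 Wh = 93.69 kWh
electric oven: 3169 W × 2.46 h × 7 d = 54,570 Wh = 54.57 kWh
heat pump: 3950 W × 12 h × 7 d = 331,800 Wh = 331.8 kWh
Total energy = 0.6038 + 24.26 + 56.52 + 93.69 + 54.57 + 331.8 = 561.5 kWh
Cost = 561.5 kWh × £0.202 = £113.41

£113.41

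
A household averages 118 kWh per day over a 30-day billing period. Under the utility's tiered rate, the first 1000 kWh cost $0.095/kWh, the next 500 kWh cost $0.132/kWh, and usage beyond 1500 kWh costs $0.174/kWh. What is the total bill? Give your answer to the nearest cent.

Usage = 118 kWh/day × 30 days = 3540 kWh
First 1000 kWh × $0.095 = $95.00
Next 500 kWh × $0.132 = $66.00
Remaining 2040 kWh × $0.174 = $354.96
Total = $515.96

$515.96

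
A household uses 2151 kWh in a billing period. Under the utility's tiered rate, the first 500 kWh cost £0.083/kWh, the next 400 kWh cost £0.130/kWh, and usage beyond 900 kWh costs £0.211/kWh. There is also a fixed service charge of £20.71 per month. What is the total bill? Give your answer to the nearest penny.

First 500 kWh × £0.083 = £41.50
Next 400 kWh × £0.130 = £52.00
Remaining 1251 kWh × £0.211 = £263.96
Energy charge = £357.46; + service £20.71 = £378.17

£378.17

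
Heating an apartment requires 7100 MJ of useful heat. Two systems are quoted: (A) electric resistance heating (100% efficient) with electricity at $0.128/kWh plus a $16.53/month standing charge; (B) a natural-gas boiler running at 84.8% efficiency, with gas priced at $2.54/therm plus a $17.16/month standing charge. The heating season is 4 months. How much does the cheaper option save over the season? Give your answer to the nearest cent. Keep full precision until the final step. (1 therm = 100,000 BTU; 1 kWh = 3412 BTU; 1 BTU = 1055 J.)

$48.37

Heat load = 7100 MJ = 7,100,000,000 J / 1055 = 6,729,858 BTU
Gas: input = 6,729,858 / 0.848 = 7,936,153 BTU = 79.36 therm → 79.36 × $2.54 = $201.58; + 4 × $17.16 standing = $270.22
Electric: 6,729,858 BTU / 3412 = 1,972 kWh → × $0.128 = $252.47; + 4 × $16.53 standing = $318.59
Difference = |$270.22 − $318.59| = $48.37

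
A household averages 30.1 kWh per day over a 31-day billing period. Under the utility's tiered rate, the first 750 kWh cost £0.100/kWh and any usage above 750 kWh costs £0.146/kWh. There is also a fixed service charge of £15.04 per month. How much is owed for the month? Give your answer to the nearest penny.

Usage = 30.1 kWh/day × 31 days = 933.1 kWh
First 750 kWh × £0.100 = £75.00
Remaining 183.1 kWh × £0.146 = £26.73
Energy charge = £101.73; + service £15.04 = £116.77

£116.77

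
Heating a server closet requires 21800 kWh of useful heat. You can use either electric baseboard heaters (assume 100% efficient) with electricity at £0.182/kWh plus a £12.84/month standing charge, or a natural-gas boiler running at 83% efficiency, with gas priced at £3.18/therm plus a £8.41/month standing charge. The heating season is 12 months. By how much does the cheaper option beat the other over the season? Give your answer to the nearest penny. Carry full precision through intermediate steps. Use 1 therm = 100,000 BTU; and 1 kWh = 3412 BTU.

£1170.96

Heat load = 21800 kWh × 3412 = 74,381,600 BTU
Gas: input = 74,381,600 / 0.83 = 89,616,386 BTU = 896.2 therm → 896.2 × £3.18 = £2,849.80; + 12 × £8.41 standing = £2,950.72
Electric: 74,381,600 BTU / 3412 = 21,800 kWh → × £0.182 = £3,967.60; + 12 × £12.84 standing = £4,121.68
Difference = |£2,950.72 − £4,121.68| = £1,170.96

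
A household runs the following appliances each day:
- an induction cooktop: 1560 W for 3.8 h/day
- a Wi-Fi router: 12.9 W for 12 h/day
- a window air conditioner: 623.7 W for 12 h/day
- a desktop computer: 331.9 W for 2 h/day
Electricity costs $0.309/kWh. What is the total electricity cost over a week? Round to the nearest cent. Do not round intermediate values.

induction cooktop: 1560 W × 3.8 h × 7 d = 41,496 Wh = 41.5 kWh
Wi-Fi router: 12.9 W × 12 h × 7 d = 1,084 Wh = 1.084 kWh
window air conditioner: 623.7 W × 12 h × 7 d = 52,391 Wh = 52.39 kWh
desktop computer: 331.9 W × 2 h × 7 d = 4,647 Wh = 4.647 kWh
Total energy = 41.5 + 1.084 + 52.39 + 4.647 = 99.62 kWh
Cost = 99.62 kWh × $0.309 = $30.78

$30.78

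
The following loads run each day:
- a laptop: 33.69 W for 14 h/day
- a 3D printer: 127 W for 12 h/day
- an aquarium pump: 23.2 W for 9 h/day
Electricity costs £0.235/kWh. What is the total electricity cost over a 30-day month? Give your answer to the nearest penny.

laptop: 33.69 W × 14 h × 30 d = 14,150 Wh = 14.15 kWh
3D printer: 127 W × 12 h × 30 d = 45,720 Wh = 45.72 kWh
aquarium pump: 23.2 W × 9 h × 30 d = 6,264 Wh = 6.264 kWh
Total energy = 14.15 + 45.72 + 6.264 = 66.13 kWh
Cost = 66.13 kWh × £0.235 = £15.54

£15.54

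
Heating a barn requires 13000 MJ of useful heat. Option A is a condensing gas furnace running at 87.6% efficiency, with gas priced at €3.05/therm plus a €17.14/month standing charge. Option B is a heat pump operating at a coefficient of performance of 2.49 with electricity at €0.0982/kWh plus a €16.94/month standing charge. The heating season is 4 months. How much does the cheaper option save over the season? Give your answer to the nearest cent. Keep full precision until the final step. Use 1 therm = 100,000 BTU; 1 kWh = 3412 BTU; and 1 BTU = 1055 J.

€287.40

Heat load = 13000 MJ = 13,000,000,000 J / 1055 = 12,322,275 BTU
Gas: input = 12,322,275 / 0.876 = 14,066,524 BTU = 140.7 therm → 140.7 × €3.05 = €429.03; + 4 × €17.14 standing = €497.59
Heat pump: 12,322,275 BTU / 3412 = 3,611 kWh heat; / 2.49 = 1,450 kWh in → × €0.0982 = €142.43; + 4 × €16.94 standing = €210.19
Difference = |€497.59 − €210.19| = €287.40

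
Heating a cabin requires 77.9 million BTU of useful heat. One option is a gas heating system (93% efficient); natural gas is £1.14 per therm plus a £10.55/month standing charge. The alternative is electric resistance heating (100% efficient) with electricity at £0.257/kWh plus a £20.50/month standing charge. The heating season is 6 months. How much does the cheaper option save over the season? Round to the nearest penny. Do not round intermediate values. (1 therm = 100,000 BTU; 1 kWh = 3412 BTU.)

£4972.41

Heat load = 77.9 × 10⁶ BTU = 77,900,000 BTU
Gas: input = 77,900,000 / 0.93 = 83,763,441 BTU = 837.6 therm → 837.6 × £1.14 = £954.90; + 6 × £10.55 standing = £1,018.20
Electric: 77,900,000 BTU / 3412 = 22,830 kWh → × £0.257 = £5,867.61; + 6 × £20.50 standing = £5,990.61
Difference = |£1,018.20 − £5,990.61| = £4,972.41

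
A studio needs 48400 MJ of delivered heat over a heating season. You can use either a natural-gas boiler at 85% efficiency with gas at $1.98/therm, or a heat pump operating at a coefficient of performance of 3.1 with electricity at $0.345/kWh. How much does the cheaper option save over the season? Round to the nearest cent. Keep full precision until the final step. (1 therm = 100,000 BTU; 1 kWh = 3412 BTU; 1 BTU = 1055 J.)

Heat load = 48400 MJ = 48,400,000,000 J / 1055 = 45,876,777 BTU
Gas: input = 45,876,777 / 0.85 = 53,972,679 BTU = 539.7 therm → 539.7 × $1.98 = $1,068.66
Heat pump: 45,876,777 BTU / 3412 = 13,450 kWh heat; / 3.1 = 4,337 kWh in → × $0.345 = $1,496.38
Difference = |$1,068.66 − $1,496.38| = $427.72

$427.72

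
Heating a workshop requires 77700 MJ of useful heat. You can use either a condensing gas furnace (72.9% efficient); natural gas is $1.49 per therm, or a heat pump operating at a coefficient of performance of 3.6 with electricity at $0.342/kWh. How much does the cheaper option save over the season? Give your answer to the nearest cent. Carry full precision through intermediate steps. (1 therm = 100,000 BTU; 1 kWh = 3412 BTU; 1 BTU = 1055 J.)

$545.30

Heat load = 77700 MJ = 77,700,000,000 J / 1055 = 73,649,289 BTU
Gas: input = 73,649,289 / 0.729 = 101,027,831 BTU = 1,010 therm → 1,010 × $1.49 = $1,505.31
Heat pump: 73,649,289 BTU / 3412 = 21,590 kWh heat; / 3.6 = 5,996 kWh in → × $0.342 = $2,050.61
Difference = |$1,505.31 − $2,050.61| = $545.30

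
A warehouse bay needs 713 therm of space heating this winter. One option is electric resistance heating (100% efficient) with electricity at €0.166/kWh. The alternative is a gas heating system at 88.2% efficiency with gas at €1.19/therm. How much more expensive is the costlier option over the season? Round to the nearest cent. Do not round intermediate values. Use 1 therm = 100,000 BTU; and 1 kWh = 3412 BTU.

€2506.89

Heat load = 713 therm × 100,000 = 71,300,000 BTU
Gas: input = 71,300,000 / 0.882 = 80,839,002 BTU = 808.4 therm → 808.4 × €1.19 = €961.98
Electric: 71,300,000 BTU / 3412 = 20,900 kWh → × €0.166 = €3,468.87
Difference = |€961.98 − €3,468.87| = €2,506.89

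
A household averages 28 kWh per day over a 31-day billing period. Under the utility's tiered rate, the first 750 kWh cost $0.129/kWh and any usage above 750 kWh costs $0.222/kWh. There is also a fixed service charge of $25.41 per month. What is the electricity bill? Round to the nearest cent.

$148.36

Usage = 28 kWh/day × 31 days = 868 kWh
First 750 kWh × $0.129 = $96.75
Remaining 118 kWh × $0.222 = $26.20
Energy charge = $122.95; + service $25.41 = $148.36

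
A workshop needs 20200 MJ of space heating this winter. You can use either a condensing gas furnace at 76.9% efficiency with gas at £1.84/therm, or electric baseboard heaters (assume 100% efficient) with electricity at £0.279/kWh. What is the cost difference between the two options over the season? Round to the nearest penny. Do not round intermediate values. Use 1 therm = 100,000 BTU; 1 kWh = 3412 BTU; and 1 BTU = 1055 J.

£1107.52

Heat load = 20200 MJ = 20,200,000,000 J / 1055 = 19,146,919 BTU
Gas: input = 19,146,919 / 0.769 = 24,898,465 BTU = 249 therm → 249 × £1.84 = £458.13
Electric: 19,146,919 BTU / 3412 = 5,612 kWh → × £0.279 = £1,565.65
Difference = |£458.13 − £1,565.65| = £1,107.52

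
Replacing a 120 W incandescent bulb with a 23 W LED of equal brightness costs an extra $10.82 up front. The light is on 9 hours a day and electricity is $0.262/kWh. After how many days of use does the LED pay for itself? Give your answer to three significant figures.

47.3 days

Power saved = 120 − 23 = 97 W
Daily energy saved = 97 W × 9 h = 873 Wh = 0.873 kWh
Daily savings = 0.873 × $0.262 = $0.2287
Payback = $10.82 / $0.2287 per day = 47.31 days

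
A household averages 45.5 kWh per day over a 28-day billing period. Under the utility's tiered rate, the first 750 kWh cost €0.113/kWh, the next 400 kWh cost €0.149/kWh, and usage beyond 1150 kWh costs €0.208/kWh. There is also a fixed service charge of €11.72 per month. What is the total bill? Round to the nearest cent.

Usage = 45.5 kWh/day × 28 days = 1274 kWh
First 750 kWh × €0.113 = €84.75
Next 400 kWh × €0.149 = €59.60
Remaining 124 kWh × €0.208 = €25.79
Energy charge = €170.14; + service €11.72 = €181.86

€181.86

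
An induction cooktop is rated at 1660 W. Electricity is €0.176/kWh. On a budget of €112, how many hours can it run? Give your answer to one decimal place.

383.4 h

Energy budget = €112 / €0.176 per kWh = 636.4 kWh = 636,364 Wh
Runtime = 636,364 Wh / 1660 W = 383.4 h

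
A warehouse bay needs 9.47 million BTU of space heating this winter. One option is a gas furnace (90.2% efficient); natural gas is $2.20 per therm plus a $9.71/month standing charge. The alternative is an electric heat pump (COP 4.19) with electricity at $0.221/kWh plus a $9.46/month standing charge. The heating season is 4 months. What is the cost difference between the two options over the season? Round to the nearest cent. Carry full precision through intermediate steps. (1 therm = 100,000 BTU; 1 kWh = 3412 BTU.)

Heat load = 9.47 × 10⁶ BTU = 9,470,000 BTU
Gas: input = 9,470,000 / 0.902 = 10,498,891 BTU = 105 therm → 105 × $2.20 = $230.98; + 4 × $9.71 standing = $269.82
Heat pump: 9,470,000 BTU / 3412 = 2,775 kWh heat; / 4.19 = 662.4 kWh in → × $0.221 = $146.39; + 4 × $9.46 standing = $184.23
Difference = |$269.82 − $184.23| = $85.58

$85.58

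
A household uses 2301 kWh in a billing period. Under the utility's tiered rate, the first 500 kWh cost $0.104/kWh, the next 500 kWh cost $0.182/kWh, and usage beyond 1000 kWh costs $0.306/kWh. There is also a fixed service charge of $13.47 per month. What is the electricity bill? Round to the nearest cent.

$554.58

First 500 kWh × $0.104 = $52.00
Next 500 kWh × $0.182 = $91.00
Remaining 1301 kWh × $0.306 = $398.11
Energy charge = $541.11; + service $13.47 = $554.58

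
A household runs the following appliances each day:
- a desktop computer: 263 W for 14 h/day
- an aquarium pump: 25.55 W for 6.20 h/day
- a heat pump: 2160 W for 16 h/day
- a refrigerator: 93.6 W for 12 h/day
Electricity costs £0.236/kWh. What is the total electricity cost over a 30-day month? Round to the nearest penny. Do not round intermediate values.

£279.83

desktop computer: 263 W × 14 h × 30 d = 110,460 Wh = 110.5 kWh
aquarium pump: 25.55 W × 6.20 h × 30 d = 4,752 Wh = 4.752 kWh
heat pump: 2160 W × 16 h × 30 d = 1,036,800 Wh = 1,037 kWh
refrigerator: 93.6 W × 12 h × 30 d = 33,696 Wh = 33.7 kWh
Total energy = 110.5 + 4.752 + 1,037 + 33.7 = 1,186 kWh
Cost = 1,186 kWh × £0.236 = £279.83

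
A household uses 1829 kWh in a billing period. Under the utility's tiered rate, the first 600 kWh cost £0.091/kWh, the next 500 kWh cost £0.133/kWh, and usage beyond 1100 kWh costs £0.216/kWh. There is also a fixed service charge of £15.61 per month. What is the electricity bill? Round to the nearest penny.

First 600 kWh × £0.091 = £54.60
Next 500 kWh × £0.133 = £66.50
Remaining 729 kWh × £0.216 = £157.46
Energy charge = £278.56; + service £15.61 = £294.17

£294.17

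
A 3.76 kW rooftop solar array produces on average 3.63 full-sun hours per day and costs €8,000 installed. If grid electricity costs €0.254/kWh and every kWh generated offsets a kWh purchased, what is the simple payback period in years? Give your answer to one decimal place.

6.3 years

Daily generation = 3.76 kW × 3.63 h = 13.65 kWh
Annual generation = 13.65 × 365 = 4981.8 kWh
Annual savings = 4981.8 × €0.254 = €1,265.38
Payback = €8,000 / €1,265.38 = 6.32 years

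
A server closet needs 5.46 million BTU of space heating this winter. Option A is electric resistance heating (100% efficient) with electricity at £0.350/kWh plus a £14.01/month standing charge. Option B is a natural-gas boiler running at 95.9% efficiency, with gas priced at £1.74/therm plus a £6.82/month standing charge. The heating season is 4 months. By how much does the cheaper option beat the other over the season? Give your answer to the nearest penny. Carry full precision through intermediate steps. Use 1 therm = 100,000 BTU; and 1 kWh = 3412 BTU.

£489.78

Heat load = 5.46 × 10⁶ BTU = 5,460,000 BTU
Gas: input = 5,460,000 / 0.959 = 5,693,431 BTU = 56.93 therm → 56.93 × £1.74 = £99.07; + 4 × £6.82 standing = £126.35
Electric: 5,460,000 BTU / 3412 = 1,600 kWh → × £0.350 = £560.08; + 4 × £14.01 standing = £616.12
Difference = |£126.35 − £616.12| = £489.78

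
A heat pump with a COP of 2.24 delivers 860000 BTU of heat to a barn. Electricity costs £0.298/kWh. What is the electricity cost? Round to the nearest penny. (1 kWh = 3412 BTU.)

Heat delivered = 860,000 BTU / 3412 = 252.1 kWh
Electrical input = 252.1 kWh / 2.24 = 112.5 kWh
Cost = 112.5 × £0.298/kWh = £33.53

£33.53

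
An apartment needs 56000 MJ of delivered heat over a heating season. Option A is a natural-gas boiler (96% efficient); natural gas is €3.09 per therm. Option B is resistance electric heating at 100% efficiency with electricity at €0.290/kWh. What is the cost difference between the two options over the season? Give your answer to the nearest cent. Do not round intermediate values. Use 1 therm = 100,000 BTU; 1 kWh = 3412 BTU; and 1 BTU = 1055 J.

€2803.01

Heat load = 56000 MJ = 56,000,000,000 J / 1055 = 53,080,569 BTU
Gas: input = 53,080,569 / 0.96 = 55,292,259 BTU = 552.9 therm → 552.9 × €3.09 = €1,708.53
Electric: 53,080,569 BTU / 3412 = 15,560 kWh → × €0.290 = €4,511.54
Difference = |€1,708.53 − €4,511.54| = €2,803.01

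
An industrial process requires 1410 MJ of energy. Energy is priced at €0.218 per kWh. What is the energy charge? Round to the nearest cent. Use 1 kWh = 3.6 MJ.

€85.38

1410 MJ × (0.27778 kWh/MJ) = 391.7 kWh
Cost = 391.7 kWh × €0.218/kWh = €85.38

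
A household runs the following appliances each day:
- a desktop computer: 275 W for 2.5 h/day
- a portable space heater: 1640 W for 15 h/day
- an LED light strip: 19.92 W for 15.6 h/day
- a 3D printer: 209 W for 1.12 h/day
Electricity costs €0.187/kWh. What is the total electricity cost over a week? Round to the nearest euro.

desktop computer: 275 W × 2.5 h × 7 d = 4,812 Wh = 4.812 kWh
portable space heater: 1640 W × 15 h × 7 d = 172,200 Wh = 172.2 kWh
LED light strip: 19.92 W × 15.6 h × 7 d = 2,175 Wh = 2.175 kWh
3D printer: 209 W × 1.12 h × 7 d = 1,639 Wh = 1.639 kWh
Total energy = 4.812 + 172.2 + 2.175 + 1.639 = 180.8 kWh
Cost = 180.8 kWh × €0.187 = €33.81 ≈ €34

€34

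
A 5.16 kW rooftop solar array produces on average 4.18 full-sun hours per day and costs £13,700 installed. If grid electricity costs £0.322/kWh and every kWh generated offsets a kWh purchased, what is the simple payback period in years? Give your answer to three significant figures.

5.40 years

Daily generation = 5.16 kW × 4.18 h = 21.57 kWh
Annual generation = 21.57 × 365 = 7872.6 kWh
Annual savings = 7872.6 × £0.322 = £2,534.98
Payback = £13,700 / £2,534.98 = 5.4 years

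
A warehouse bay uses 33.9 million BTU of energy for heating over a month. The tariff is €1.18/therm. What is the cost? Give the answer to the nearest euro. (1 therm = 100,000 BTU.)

33.9 million BTU × (10 therm/million BTU) = 339 therm
Cost = 339 therm × €1.18/therm = €400.02 ≈ €400

€400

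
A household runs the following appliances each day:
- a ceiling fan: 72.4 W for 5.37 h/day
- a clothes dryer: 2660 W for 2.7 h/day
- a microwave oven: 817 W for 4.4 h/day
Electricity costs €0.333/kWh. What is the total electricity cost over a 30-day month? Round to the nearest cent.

€111.54

ceiling fan: 72.4 W × 5.37 h × 30 d = 11,664 Wh = 11.66 kWh
clothes dryer: 2660 W × 2.7 h × 30 d = 215,460 Wh = 215.5 kWh
microwave oven: 817 W × 4.4 h × 30 d = 107,844 Wh = 107.8 kWh
Total energy = 11.66 + 215.5 + 107.8 = 335 kWh
Cost = 335 kWh × €0.333 = €111.54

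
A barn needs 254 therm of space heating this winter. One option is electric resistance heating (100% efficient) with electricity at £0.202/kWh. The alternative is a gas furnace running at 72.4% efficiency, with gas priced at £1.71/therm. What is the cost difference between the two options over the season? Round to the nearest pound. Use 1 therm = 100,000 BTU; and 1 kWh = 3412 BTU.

Heat load = 254 therm × 100,000 = 25,400,000 BTU
Gas: input = 25,400,000 / 0.724 = 35,082,873 BTU = 350.8 therm → 350.8 × £1.71 = £599.92
Electric: 25,400,000 BTU / 3412 = 7,444 kWh → × £0.202 = £1,503.75
Difference = |£599.92 − £1,503.75| = £903.83 ≈ £904

£904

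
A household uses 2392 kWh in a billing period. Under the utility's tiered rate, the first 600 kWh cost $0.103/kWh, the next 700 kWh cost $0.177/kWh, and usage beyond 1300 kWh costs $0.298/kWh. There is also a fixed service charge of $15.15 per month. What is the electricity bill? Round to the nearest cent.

First 600 kWh × $0.103 = $61.80
Next 700 kWh × $0.177 = $123.90
Remaining 1092 kWh × $0.298 = $325.42
Energy charge = $511.12; + service $15.15 = $526.27

$526.27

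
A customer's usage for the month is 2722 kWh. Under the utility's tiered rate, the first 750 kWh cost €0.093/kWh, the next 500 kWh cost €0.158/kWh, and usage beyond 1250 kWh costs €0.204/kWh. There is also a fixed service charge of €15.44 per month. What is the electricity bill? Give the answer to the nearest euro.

First 750 kWh × €0.093 = €69.75
Next 500 kWh × €0.158 = €79.00
Remaining 1472 kWh × €0.204 = €300.29
Energy charge = €449.04; + service €15.44 = €464.48 ≈ €464

€464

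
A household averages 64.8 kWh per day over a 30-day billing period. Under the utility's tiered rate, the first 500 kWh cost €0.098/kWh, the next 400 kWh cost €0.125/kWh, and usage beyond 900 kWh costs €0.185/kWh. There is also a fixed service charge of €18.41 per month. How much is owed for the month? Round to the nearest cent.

€310.55

Usage = 64.8 kWh/day × 30 days = 1944 kWh
First 500 kWh × €0.098 = €49.00
Next 400 kWh × €0.125 = €50.00
Remaining 1044 kWh × €0.185 = €193.14
Energy charge = €292.14; + service €18.41 = €310.55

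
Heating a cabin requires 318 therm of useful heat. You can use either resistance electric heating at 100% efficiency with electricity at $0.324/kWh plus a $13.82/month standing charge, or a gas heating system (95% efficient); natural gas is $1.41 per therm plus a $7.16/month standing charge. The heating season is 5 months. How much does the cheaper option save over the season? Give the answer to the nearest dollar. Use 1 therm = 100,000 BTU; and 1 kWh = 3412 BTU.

$2581

Heat load = 318 therm × 100,000 = 31,800,000 BTU
Gas: input = 31,800,000 / 0.95 = 33,473,684 BTU = 334.7 therm → 334.7 × $1.41 = $471.98; + 5 × $7.16 standing = $507.78
Electric: 31,800,000 BTU / 3412 = 9,320 kWh → × $0.324 = $3,019.70; + 5 × $13.82 standing = $3,088.80
Difference = |$507.78 − $3,088.80| = $2,581.02 ≈ $2581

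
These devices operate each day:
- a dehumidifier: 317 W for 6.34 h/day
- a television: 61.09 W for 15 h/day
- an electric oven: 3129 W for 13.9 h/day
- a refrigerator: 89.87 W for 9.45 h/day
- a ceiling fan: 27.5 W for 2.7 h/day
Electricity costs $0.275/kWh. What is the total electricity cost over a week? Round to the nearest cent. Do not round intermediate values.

dehumidifier: 317 W × 6.34 h × 7 d = 14,068 Wh = 14.07 kWh
television: 61.09 W × 15 h × 7 d = 6,414 Wh = 6.414 kWh
electric oven: 3129 W × 13.9 h × 7 d = 304,452 Wh = 304.5 kWh
refrigerator: 89.87 W × 9.45 h × 7 d = 5,945 Wh = 5.945 kWh
ceiling fan: 27.5 W × 2.7 h × 7 d = 520 Wh = 0.5198 kWh
Total energy = 14.07 + 6.414 + 304.5 + 5.945 + 0.5198 = 331.4 kWh
Cost = 331.4 kWh × $0.275 = $91.13

$91.13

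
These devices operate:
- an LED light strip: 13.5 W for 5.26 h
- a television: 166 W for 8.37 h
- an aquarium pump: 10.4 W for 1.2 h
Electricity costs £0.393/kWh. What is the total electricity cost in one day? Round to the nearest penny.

LED light strip: 13.5 W × 5.26 h = 71 Wh = 0.07101 kWh
television: 166 W × 8.37 h = 1,389 Wh = 1.389 kWh
aquarium pump: 10.4 W × 1.2 h = 12 Wh = 0.01248 kWh
Total energy = 0.07101 + 1.389 + 0.01248 = 1.473 kWh
Cost = 1.473 kWh × £0.393 = £0.58

£0.58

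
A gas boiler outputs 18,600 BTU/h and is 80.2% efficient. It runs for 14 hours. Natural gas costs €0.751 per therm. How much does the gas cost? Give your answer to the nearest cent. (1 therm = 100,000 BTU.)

Heat delivered = 18,600 BTU/h × 14 h = 260,400 BTU
Gas input = 260,400 / 0.802 = 324,688 BTU
= 324,688 / 100,000 = 3.247 therm
Cost = 3.247 × €0.751/therm = €2.44

€2.44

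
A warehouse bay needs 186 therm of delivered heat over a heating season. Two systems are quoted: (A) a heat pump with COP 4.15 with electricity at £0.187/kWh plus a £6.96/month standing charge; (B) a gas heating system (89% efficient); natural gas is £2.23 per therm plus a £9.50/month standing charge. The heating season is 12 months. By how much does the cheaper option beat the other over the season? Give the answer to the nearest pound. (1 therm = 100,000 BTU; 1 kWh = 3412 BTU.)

£251

Heat load = 186 therm × 100,000 = 18,600,000 BTU
Gas: input = 18,600,000 / 0.89 = 20,898,876 BTU = 209 therm → 209 × £2.23 = £466.04; + 12 × £9.50 standing = £580.04
Heat pump: 18,600,000 BTU / 3412 = 5,451 kWh heat; / 4.15 = 1,314 kWh in → × £0.187 = £245.64; + 12 × £6.96 standing = £329.16
Difference = |£580.04 − £329.16| = £250.89 ≈ £251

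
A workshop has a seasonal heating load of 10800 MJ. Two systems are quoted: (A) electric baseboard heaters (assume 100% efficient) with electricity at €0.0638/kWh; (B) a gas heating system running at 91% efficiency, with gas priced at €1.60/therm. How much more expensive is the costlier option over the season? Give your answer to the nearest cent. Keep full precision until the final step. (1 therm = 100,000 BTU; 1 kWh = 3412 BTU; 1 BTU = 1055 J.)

€11.43

Heat load = 10800 MJ = 10,800,000,000 J / 1055 = 10,236,967 BTU
Gas: input = 10,236,967 / 0.91 = 11,249,414 BTU = 112.5 therm → 112.5 × €1.60 = €179.99
Electric: 10,236,967 BTU / 3412 = 3,000 kWh → × €0.0638 = €191.42
Difference = |€179.99 − €191.42| = €11.43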